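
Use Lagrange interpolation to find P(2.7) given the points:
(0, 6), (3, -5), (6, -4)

Lagrange interpolation formula:
P(x) = Σ yᵢ × Lᵢ(x)
where Lᵢ(x) = Π_{j≠i} (x - xⱼ)/(xᵢ - xⱼ)

L_0(2.7) = (2.7 - 3)/(0 - 3) × (2.7 - 6)/(0 - 6) = 0.055000
L_1(2.7) = (2.7 - 0)/(3 - 0) × (2.7 - 6)/(3 - 6) = 0.990000
L_2(2.7) = (2.7 - 0)/(6 - 0) × (2.7 - 3)/(6 - 3) = -0.045000

P(2.7) = 6×L_0(2.7) + (-5)×L_1(2.7) + (-4)×L_2(2.7)
P(2.7) = -4.440000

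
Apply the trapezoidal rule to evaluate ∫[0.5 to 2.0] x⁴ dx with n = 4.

f(x) = x⁴
a = 0.5, b = 2.0, n = 4
h = (b - a)/n = 0.375000

Trapezoidal rule: (h/2)[f(x₀) + 2f(x₁) + 2f(x₂) + ... + f(xₙ)]

x_0 = 0.5000, f(x_0) = 0.062500, coefficient = 1
x_1 = 0.8750, f(x_1) = 0.586182, coefficient = 2
x_2 = 1.2500, f(x_2) = 2.441406, coefficient = 2
x_3 = 1.6250, f(x_3) = 6.972900, coefficient = 2
x_4 = 2.0000, f(x_4) = 16.000000, coefficient = 1

I ≈ (0.375000/2) × 36.063477 = 6.761902
Exact value: 6.393750
Error: 0.368152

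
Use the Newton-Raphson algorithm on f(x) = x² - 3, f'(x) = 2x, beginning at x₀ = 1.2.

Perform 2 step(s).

f(x) = x² - 3
f'(x) = 2x
x₀ = 1.2

Newton-Raphson formula: x_{n+1} = x_n - f(x_n)/f'(x_n)

Iteration 1:
  f(1.200000) = -1.560000
  f'(1.200000) = 2.400000
  x_1 = 1.200000 - (-1.560000)/2.400000 = 1.850000
Iteration 2:
  f(1.850000) = 0.422500
  f'(1.850000) = 3.700000
  x_2 = 1.850000 - 0.422500/3.700000 = 1.735811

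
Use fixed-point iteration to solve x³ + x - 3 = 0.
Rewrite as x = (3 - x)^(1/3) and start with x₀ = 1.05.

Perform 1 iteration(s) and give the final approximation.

Equation: x³ + x - 3 = 0
Fixed-point form: x = (3 - x)^(1/3)
x₀ = 1.05

x_1 = g(1.050000) = 1.249333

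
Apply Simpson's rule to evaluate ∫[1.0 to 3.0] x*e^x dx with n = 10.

f(x) = x*e^x
a = 1.0, b = 3.0, n = 10
h = (b - a)/n = 0.200000

Simpson's rule: (h/3)[f(x₀) + 4f(x₁) + 2f(x₂) + ... + f(xₙ)]

x_0 = 1.0000, f(x_0) = 2.718282, coefficient = 1
x_1 = 1.2000, f(x_1) = 3.984140, coefficient = 4
x_2 = 1.4000, f(x_2) = 5.677280, coefficient = 2
x_3 = 1.6000, f(x_3) = 7.924852, coefficient = 4
x_4 = 1.8000, f(x_4) = 10.889365, coefficient = 2
x_5 = 2.0000, f(x_5) = 14.778112, coefficient = 4
x_6 = 2.2000, f(x_6) = 19.855030, coefficient = 2
x_7 = 2.4000, f(x_7) = 26.455623, coefficient = 4
x_8 = 2.6000, f(x_8) = 35.005719, coefficient = 2
x_9 = 2.8000, f(x_9) = 46.045011, coefficient = 4
x_10 = 3.0000, f(x_10) = 60.256611, coefficient = 1

I ≈ (0.200000/3) × 602.580635 = 40.172042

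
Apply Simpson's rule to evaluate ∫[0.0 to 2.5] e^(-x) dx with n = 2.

f(x) = e^(-x)
a = 0.0, b = 2.5, n = 2
h = (b - a)/n = 1.250000

Simpson's rule: (h/3)[f(x₀) + 4f(x₁) + 2f(x₂) + ... + f(xₙ)]

x_0 = 0.0000, f(x_0) = 1.000000, coefficient = 1
x_1 = 1.2500, f(x_1) = 0.286505, coefficient = 4
x_2 = 2.5000, f(x_2) = 0.082085, coefficient = 1

I ≈ (1.250000/3) × 2.228104 = 0.928377
Exact value: 0.917915
Error: 0.010462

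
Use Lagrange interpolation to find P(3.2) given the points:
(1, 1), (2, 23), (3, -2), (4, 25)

Lagrange interpolation formula:
P(x) = Σ yᵢ × Lᵢ(x)
where Lᵢ(x) = Π_{j≠i} (x - xⱼ)/(xᵢ - xⱼ)

L_0(3.2) = (3.2 - 2)/(1 - 2) × (3.2 - 3)/(1 - 3) × (3.2 - 4)/(1 - 4) = 0.032000
L_1(3.2) = (3.2 - 1)/(2 - 1) × (3.2 - 3)/(2 - 3) × (3.2 - 4)/(2 - 4) = -0.176000
L_2(3.2) = (3.2 - 1)/(3 - 1) × (3.2 - 2)/(3 - 2) × (3.2 - 4)/(3 - 4) = 1.056000
L_3(3.2) = (3.2 - 1)/(4 - 1) × (3.2 - 2)/(4 - 2) × (3.2 - 3)/(4 - 3) = 0.088000

P(3.2) = 1×L_0(3.2) + 23×L_1(3.2) + (-2)×L_2(3.2) + 25×L_3(3.2)
P(3.2) = -3.928000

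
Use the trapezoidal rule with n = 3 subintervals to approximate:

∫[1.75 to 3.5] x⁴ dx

f(x) = x⁴
a = 1.75, b = 3.5, n = 3
h = (b - a)/n = 0.583333

Trapezoidal rule: (h/2)[f(x₀) + 2f(x₁) + 2f(x₂) + ... + f(xₙ)]

x_0 = 1.7500, f(x_0) = 9.378906, coefficient = 1
x_1 = 2.3333, f(x_1) = 29.641975, coefficient = 2
x_2 = 2.9167, f(x_2) = 72.368104, coefficient = 2
x_3 = 3.5000, f(x_3) = 150.062500, coefficient = 1

I ≈ (0.583333/2) × 363.461564 = 106.009623
Exact value: 101.761133
Error: 4.248490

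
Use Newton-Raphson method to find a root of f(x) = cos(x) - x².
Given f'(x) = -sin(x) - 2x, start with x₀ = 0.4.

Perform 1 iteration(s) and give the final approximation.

f(x) = cos(x) - x²
f'(x) = -sin(x) - 2x
x₀ = 0.4

Newton-Raphson formula: x_{n+1} = x_n - f(x_n)/f'(x_n)

Iteration 1:
  f(0.400000) = 0.761061
  f'(0.400000) = -1.189418
  x_1 = 0.400000 - 0.761061/(-1.189418) = 1.039860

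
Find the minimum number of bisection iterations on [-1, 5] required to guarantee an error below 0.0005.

We need (b-a)/2^n ≤ 0.0005
(5 - (-1))/2^n ≤ 0.0005
6/2^n ≤ 0.0005
2^n ≥ 12000
n ≥ log₂(12000) = 13.55
n ≥ 14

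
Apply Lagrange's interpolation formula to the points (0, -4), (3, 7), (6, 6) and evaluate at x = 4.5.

Lagrange interpolation formula:
P(x) = Σ yᵢ × Lᵢ(x)
where Lᵢ(x) = Π_{j≠i} (x - xⱼ)/(xᵢ - xⱼ)

L_0(4.5) = (4.5 - 3)/(0 - 3) × (4.5 - 6)/(0 - 6) = -0.125000
L_1(4.5) = (4.5 - 0)/(3 - 0) × (4.5 - 6)/(3 - 6) = 0.750000
L_2(4.5) = (4.5 - 0)/(6 - 0) × (4.5 - 3)/(6 - 3) = 0.375000

P(4.5) = (-4)×L_0(4.5) + 7×L_1(4.5) + 6×L_2(4.5)
P(4.5) = 8.000000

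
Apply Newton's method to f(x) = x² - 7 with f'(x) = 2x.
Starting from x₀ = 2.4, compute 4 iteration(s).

f(x) = x² - 7
f'(x) = 2x
x₀ = 2.4

Newton-Raphson formula: x_{n+1} = x_n - f(x_n)/f'(x_n)

Iteration 1:
  f(2.400000) = -1.240000
  f'(2.400000) = 4.800000
  x_1 = 2.400000 - (-1.240000)/4.800000 = 2.658333
Iteration 2:
  f(2.658333) = 0.066736
  f'(2.658333) = 5.316667
  x_2 = 2.658333 - 0.066736/5.316667 = 2.645781
Iteration 3:
  f(2.645781) = 0.000158
  f'(2.645781) = 5.291562
  x_3 = 2.645781 - 0.000158/5.291562 = 2.645751
Iteration 4:
  f(2.645751) = 0.000000
  f'(2.645751) = 5.291503
  x_4 = 2.645751 - 0.000000/5.291503 = 2.645751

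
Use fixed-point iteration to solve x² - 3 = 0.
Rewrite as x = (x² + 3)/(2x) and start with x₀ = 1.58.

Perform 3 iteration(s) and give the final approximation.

Equation: x² - 3 = 0
Fixed-point form: x = (x² + 3)/(2x)
x₀ = 1.58

x_1 = g(1.580000) = 1.739367
x_2 = g(1.739367) = 1.732066
x_3 = g(1.732066) = 1.732051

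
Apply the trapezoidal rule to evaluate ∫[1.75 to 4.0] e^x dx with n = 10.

f(x) = e^x
a = 1.75, b = 4.0, n = 10
h = (b - a)/n = 0.225000

Trapezoidal rule: (h/2)[f(x₀) + 2f(x₁) + 2f(x₂) + ... + f(xₙ)]

x_0 = 1.7500, f(x_0) = 5.754603, coefficient = 1
x_1 = 1.9750, f(x_1) = 7.206620, coefficient = 2
x_2 = 2.2000, f(x_2) = 9.025013, coefficient = 2
x_3 = 2.4250, f(x_3) = 11.302229, coefficient = 2
x_4 = 2.6500, f(x_4) = 14.154039, coefficient = 2
x_5 = 2.8750, f(x_5) = 17.725424, coefficient = 2
x_6 = 3.1000, f(x_6) = 22.197951, coefficient = 2
x_7 = 3.3250, f(x_7) = 27.798999, coefficient = 2
x_8 = 3.5500, f(x_8) = 34.813317, coefficient = 2
x_9 = 3.7750, f(x_9) = 43.597508, coefficient = 2
x_10 = 4.0000, f(x_10) = 54.598150, coefficient = 1

I ≈ (0.225000/2) × 435.994955 = 49.049432
Exact value: 48.843547
Error: 0.205885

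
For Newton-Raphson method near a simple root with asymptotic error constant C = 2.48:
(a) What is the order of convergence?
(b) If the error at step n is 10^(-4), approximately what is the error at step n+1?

(a) Newton-Raphson has quadratic (order 2) convergence near simple roots.
    This means |e_{n+1}| ≈ C|e_n|².

(b) With |e_n| = 10^(-4) and C = 2.48:
    |e_{n+1}| ≈ 2.48 × (10^(-4))² = 2.48 × 10^(-8)

(a) 2 (quadratic); (b) |e_{n+1}| ≈ 2.480e-08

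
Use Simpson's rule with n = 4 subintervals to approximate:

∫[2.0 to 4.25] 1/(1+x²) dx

f(x) = 1/(1+x²)
a = 2.0, b = 4.25, n = 4
h = (b - a)/n = 0.562500

Simpson's rule: (h/3)[f(x₀) + 4f(x₁) + 2f(x₂) + ... + f(xₙ)]

x_0 = 2.0000, f(x_0) = 0.200000, coefficient = 1
x_1 = 2.5625, f(x_1) = 0.132163, coefficient = 4
x_2 = 3.1250, f(x_2) = 0.092888, coefficient = 2
x_3 = 3.6875, f(x_3) = 0.068504, coefficient = 4
x_4 = 4.2500, f(x_4) = 0.052459, coefficient = 1

I ≈ (0.562500/3) × 1.240905 = 0.232670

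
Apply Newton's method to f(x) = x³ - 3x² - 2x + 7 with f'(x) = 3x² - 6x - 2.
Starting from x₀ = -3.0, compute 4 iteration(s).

f(x) = x³ - 3x² - 2x + 7
f'(x) = 3x² - 6x - 2
x₀ = -3.0

Newton-Raphson formula: x_{n+1} = x_n - f(x_n)/f'(x_n)

Iteration 1:
  f(-3.000000) = -41.000000
  f'(-3.000000) = 43.000000
  x_1 = -3.000000 - (-41.000000)/43.000000 = -2.046512
Iteration 2:
  f(-2.046512) = -10.042826
  f'(-2.046512) = 22.843699
  x_2 = -2.046512 - (-10.042826)/22.843699 = -1.606879
Iteration 3:
  f(-1.606879) = -1.681487
  f'(-1.606879) = 15.387461
  x_3 = -1.606879 - (-1.681487)/15.387461 = -1.497603
Iteration 4:
  f(-1.497603) = -0.092084
  f'(-1.497603) = 13.714062
  x_4 = -1.497603 - (-0.092084)/13.714062 = -1.490888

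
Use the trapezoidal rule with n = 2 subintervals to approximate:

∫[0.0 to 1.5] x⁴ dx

f(x) = x⁴
a = 0.0, b = 1.5, n = 2
h = (b - a)/n = 0.750000

Trapezoidal rule: (h/2)[f(x₀) + 2f(x₁) + 2f(x₂) + ... + f(xₙ)]

x_0 = 0.0000, f(x_0) = 0.000000, coefficient = 1
x_1 = 0.7500, f(x_1) = 0.316406, coefficient = 2
x_2 = 1.5000, f(x_2) = 5.062500, coefficient = 1

I ≈ (0.750000/2) × 5.695312 = 2.135742
Exact value: 1.518750
Error: 0.616992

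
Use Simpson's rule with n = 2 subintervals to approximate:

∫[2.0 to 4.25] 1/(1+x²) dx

f(x) = 1/(1+x²)
a = 2.0, b = 4.25, n = 2
h = (b - a)/n = 1.125000

Simpson's rule: (h/3)[f(x₀) + 4f(x₁) + 2f(x₂) + ... + f(xₙ)]

x_0 = 2.0000, f(x_0) = 0.200000, coefficient = 1
x_1 = 3.1250, f(x_1) = 0.092888, coefficient = 4
x_2 = 4.2500, f(x_2) = 0.052459, coefficient = 1

I ≈ (1.125000/3) × 0.624012 = 0.234004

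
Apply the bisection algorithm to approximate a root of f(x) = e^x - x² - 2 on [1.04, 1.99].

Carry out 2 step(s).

f(x) = e^x - x² - 2
Initial interval: [1.04, 1.99]

Iteration 1:
  c_1 = (1.040000 + 1.990000)/2 = 1.515000
  f(c_1) = f(1.515000) = 0.254196
  f(a) × f(c) < 0, new interval: [1.040000, 1.515000]
Iteration 2:
  c_2 = (1.040000 + 1.515000)/2 = 1.277500
  f(c_2) = f(1.277500) = -0.044347
  f(a) × f(c) ≥ 0, new interval: [1.277500, 1.515000]

After 2 iteration(s), the approximation is c_2 = 1.277500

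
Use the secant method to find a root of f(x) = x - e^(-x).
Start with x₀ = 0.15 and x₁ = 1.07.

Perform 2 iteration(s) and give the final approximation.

f(x) = x - e^(-x)
x₀ = 0.15, x₁ = 1.07

Secant formula: x_{n+1} = x_n - f(x_n)(x_n - x_{n-1})/(f(x_n) - f(x_{n-1}))

Iteration 1:
  f(0.150000) = -0.710708
  f(1.070000) = 0.726991
  x_2 = 1.070000 - 0.726991×(1.070000 - 0.150000)/(0.726991 - (-0.710708))
       = 0.604790
Iteration 2:
  f(1.070000) = 0.726991
  f(0.604790) = 0.058601
  x_3 = 0.604790 - 0.058601×(0.604790 - 1.070000)/(0.058601 - 0.726991)
       = 0.564003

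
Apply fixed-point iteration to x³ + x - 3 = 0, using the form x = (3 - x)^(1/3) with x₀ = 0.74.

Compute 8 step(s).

Equation: x³ + x - 3 = 0
Fixed-point form: x = (3 - x)^(1/3)
x₀ = 0.74

x_1 = g(0.740000) = 1.312309
x_2 = g(1.312309) = 1.190596
x_3 = g(1.190596) = 1.218555
x_4 = g(1.218555) = 1.212246
x_5 = g(1.212246) = 1.213675
x_6 = g(1.213675) = 1.213352
x_7 = g(1.213352) = 1.213425
x_8 = g(1.213425) = 1.213409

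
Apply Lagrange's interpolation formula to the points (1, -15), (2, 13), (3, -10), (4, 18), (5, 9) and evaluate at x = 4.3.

Lagrange interpolation formula:
P(x) = Σ yᵢ × Lᵢ(x)
where Lᵢ(x) = Π_{j≠i} (x - xⱼ)/(xᵢ - xⱼ)

L_0(4.3) = (4.3 - 2)/(1 - 2) × (4.3 - 3)/(1 - 3) × (4.3 - 4)/(1 - 4) × (4.3 - 5)/(1 - 5) = -0.026162
L_1(4.3) = (4.3 - 1)/(2 - 1) × (4.3 - 3)/(2 - 3) × (4.3 - 4)/(2 - 4) × (4.3 - 5)/(2 - 5) = 0.150150
L_2(4.3) = (4.3 - 1)/(3 - 1) × (4.3 - 2)/(3 - 2) × (4.3 - 4)/(3 - 4) × (4.3 - 5)/(3 - 5) = -0.398475
L_3(4.3) = (4.3 - 1)/(4 - 1) × (4.3 - 2)/(4 - 2) × (4.3 - 3)/(4 - 3) × (4.3 - 5)/(4 - 5) = 1.151150
L_4(4.3) = (4.3 - 1)/(5 - 1) × (4.3 - 2)/(5 - 2) × (4.3 - 3)/(5 - 3) × (4.3 - 4)/(5 - 4) = 0.123337

P(4.3) = (-15)×L_0(4.3) + 13×L_1(4.3) + (-10)×L_2(4.3) + 18×L_3(4.3) + 9×L_4(4.3)
P(4.3) = 28.159875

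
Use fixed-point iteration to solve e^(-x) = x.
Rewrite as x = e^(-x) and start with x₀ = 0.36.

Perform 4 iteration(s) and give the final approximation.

Equation: e^(-x) = x
Fixed-point form: x = e^(-x)
x₀ = 0.36

x_1 = g(0.360000) = 0.697676
x_2 = g(0.697676) = 0.497741
x_3 = g(0.497741) = 0.607903
x_4 = g(0.607903) = 0.544492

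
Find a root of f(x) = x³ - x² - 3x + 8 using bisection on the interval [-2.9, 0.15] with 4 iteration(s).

f(x) = x³ - x² - 3x + 8
Initial interval: [-2.9, 0.15]

Iteration 1:
  c_1 = (-2.900000 + 0.150000)/2 = -1.375000
  f(c_1) = f(-1.375000) = 7.634766
  f(a) × f(c) < 0, new interval: [-2.900000, -1.375000]
Iteration 2:
  c_2 = (-2.900000 + (-1.375000))/2 = -2.137500
  f(c_2) = f(-2.137500) = 0.077557
  f(a) × f(c) < 0, new interval: [-2.900000, -2.137500]
Iteration 3:
  c_3 = (-2.900000 + (-2.137500))/2 = -2.518750
  f(c_3) = f(-2.518750) = -6.767057
  f(a) × f(c) ≥ 0, new interval: [-2.518750, -2.137500]
Iteration 4:
  c_4 = (-2.518750 + (-2.137500))/2 = -2.328125
  f(c_4) = f(-2.328125) = -3.054615
  f(a) × f(c) ≥ 0, new interval: [-2.328125, -2.137500]

After 4 iteration(s), the approximation is c_4 = -2.328125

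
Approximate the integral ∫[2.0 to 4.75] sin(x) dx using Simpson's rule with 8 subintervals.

f(x) = sin(x)
a = 2.0, b = 4.75, n = 8
h = (b - a)/n = 0.343750

Simpson's rule: (h/3)[f(x₀) + 4f(x₁) + 2f(x₂) + ... + f(xₙ)]

x_0 = 2.0000, f(x_0) = 0.909297, coefficient = 1
x_1 = 2.3438, f(x_1) = 0.715851, coefficient = 4
x_2 = 2.6875, f(x_2) = 0.438647, coefficient = 2
x_3 = 3.0312, f(x_3) = 0.110119, coefficient = 4
x_4 = 3.3750, f(x_4) = -0.231294, coefficient = 2
x_5 = 3.7188, f(x_5) = -0.545644, coefficient = 4
x_6 = 4.0625, f(x_6) = -0.796151, coefficient = 2
x_7 = 4.4062, f(x_7) = -0.953504, coefficient = 4
x_8 = 4.7500, f(x_8) = -0.999293, coefficient = 1

I ≈ (0.343750/3) × -3.960303 = -0.453785
Exact value: -0.453749
Error: 0.000036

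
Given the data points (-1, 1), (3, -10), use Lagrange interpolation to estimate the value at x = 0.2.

Lagrange interpolation formula:
P(x) = Σ yᵢ × Lᵢ(x)
where Lᵢ(x) = Π_{j≠i} (x - xⱼ)/(xᵢ - xⱼ)

L_0(0.2) = (0.2 - 3)/(-1 - 3) = 0.700000
L_1(0.2) = (0.2 - (-1))/(3 - (-1)) = 0.300000

P(0.2) = 1×L_0(0.2) + (-10)×L_1(0.2)
P(0.2) = -2.300000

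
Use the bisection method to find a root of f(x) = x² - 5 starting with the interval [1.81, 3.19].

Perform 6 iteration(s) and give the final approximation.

f(x) = x² - 5
Initial interval: [1.81, 3.19]

Iteration 1:
  c_1 = (1.810000 + 3.190000)/2 = 2.500000
  f(c_1) = f(2.500000) = 1.250000
  f(a) × f(c) < 0, new interval: [1.810000, 2.500000]
Iteration 2:
  c_2 = (1.810000 + 2.500000)/2 = 2.155000
  f(c_2) = f(2.155000) = -0.355975
  f(a) × f(c) ≥ 0, new interval: [2.155000, 2.500000]
Iteration 3:
  c_3 = (2.155000 + 2.500000)/2 = 2.327500
  f(c_3) = f(2.327500) = 0.417256
  f(a) × f(c) < 0, new interval: [2.155000, 2.327500]
Iteration 4:
  c_4 = (2.155000 + 2.327500)/2 = 2.241250
  f(c_4) = f(2.241250) = 0.023202
  f(a) × f(c) < 0, new interval: [2.155000, 2.241250]
Iteration 5:
  c_5 = (2.155000 + 2.241250)/2 = 2.198125
  f(c_5) = f(2.198125) = -0.168246
  f(a) × f(c) ≥ 0, new interval: [2.198125, 2.241250]
Iteration 6:
  c_6 = (2.198125 + 2.241250)/2 = 2.219688
  f(c_6) = f(2.219688) = -0.072987
  f(a) × f(c) ≥ 0, new interval: [2.219688, 2.241250]

After 6 iteration(s), the approximation is c_6 = 2.219688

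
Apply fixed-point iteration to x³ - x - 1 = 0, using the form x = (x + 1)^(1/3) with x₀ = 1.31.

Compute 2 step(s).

Equation: x³ - x - 1 = 0
Fixed-point form: x = (x + 1)^(1/3)
x₀ = 1.31

x_1 = g(1.310000) = 1.321916
x_2 = g(1.321916) = 1.324186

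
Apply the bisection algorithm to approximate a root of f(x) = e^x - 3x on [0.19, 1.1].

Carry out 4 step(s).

f(x) = e^x - 3x
Initial interval: [0.19, 1.1]

Iteration 1:
  c_1 = (0.190000 + 1.100000)/2 = 0.645000
  f(c_1) = f(0.645000) = -0.029013
  f(a) × f(c) < 0, new interval: [0.190000, 0.645000]
Iteration 2:
  c_2 = (0.190000 + 0.645000)/2 = 0.417500
  f(c_2) = f(0.417500) = 0.265661
  f(a) × f(c) ≥ 0, new interval: [0.417500, 0.645000]
Iteration 3:
  c_3 = (0.417500 + 0.645000)/2 = 0.531250
  f(c_3) = f(0.531250) = 0.107307
  f(a) × f(c) ≥ 0, new interval: [0.531250, 0.645000]
Iteration 4:
  c_4 = (0.531250 + 0.645000)/2 = 0.588125
  f(c_4) = f(0.588125) = 0.036234
  f(a) × f(c) ≥ 0, new interval: [0.588125, 0.645000]

After 4 iteration(s), the approximation is c_4 = 0.588125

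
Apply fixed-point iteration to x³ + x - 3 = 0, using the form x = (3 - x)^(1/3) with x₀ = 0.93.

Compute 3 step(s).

Equation: x³ + x - 3 = 0
Fixed-point form: x = (3 - x)^(1/3)
x₀ = 0.93

x_1 = g(0.930000) = 1.274452
x_2 = g(1.274452) = 1.199432
x_3 = g(1.199432) = 1.216568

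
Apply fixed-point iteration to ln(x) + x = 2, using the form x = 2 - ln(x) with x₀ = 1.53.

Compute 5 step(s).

Equation: ln(x) + x = 2
Fixed-point form: x = 2 - ln(x)
x₀ = 1.53

x_1 = g(1.530000) = 1.574732
x_2 = g(1.574732) = 1.545915
x_3 = g(1.545915) = 1.564384
x_4 = g(1.564384) = 1.552508
x_5 = g(1.552508) = 1.560128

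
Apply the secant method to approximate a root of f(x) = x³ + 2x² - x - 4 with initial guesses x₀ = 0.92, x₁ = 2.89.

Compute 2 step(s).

f(x) = x³ + 2x² - x - 4
x₀ = 0.92, x₁ = 2.89

Secant formula: x_{n+1} = x_n - f(x_n)(x_n - x_{n-1})/(f(x_n) - f(x_{n-1}))

Iteration 1:
  f(0.920000) = -2.448512
  f(2.890000) = 33.951769
  x_2 = 2.890000 - 33.951769×(2.890000 - 0.920000)/(33.951769 - (-2.448512))
       = 1.052515
Iteration 2:
  f(2.890000) = 33.951769
  f(1.052515) = -1.670979
  x_3 = 1.052515 - (-1.670979)×(1.052515 - 2.890000)/(-1.670979 - 33.951769)
       = 1.138707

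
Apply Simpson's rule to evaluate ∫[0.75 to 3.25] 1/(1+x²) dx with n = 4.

f(x) = 1/(1+x²)
a = 0.75, b = 3.25, n = 4
h = (b - a)/n = 0.625000

Simpson's rule: (h/3)[f(x₀) + 4f(x₁) + 2f(x₂) + ... + f(xₙ)]

x_0 = 0.7500, f(x_0) = 0.640000, coefficient = 1
x_1 = 1.3750, f(x_1) = 0.345946, coefficient = 4
x_2 = 2.0000, f(x_2) = 0.200000, coefficient = 2
x_3 = 2.6250, f(x_3) = 0.126733, coefficient = 4
x_4 = 3.2500, f(x_4) = 0.086486, coefficient = 1

I ≈ (0.625000/3) × 3.017201 = 0.628584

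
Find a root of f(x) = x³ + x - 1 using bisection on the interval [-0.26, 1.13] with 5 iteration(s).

f(x) = x³ + x - 1
Initial interval: [-0.26, 1.13]

Iteration 1:
  c_1 = (-0.260000 + 1.130000)/2 = 0.435000
  f(c_1) = f(0.435000) = -0.482687
  f(a) × f(c) ≥ 0, new interval: [0.435000, 1.130000]
Iteration 2:
  c_2 = (0.435000 + 1.130000)/2 = 0.782500
  f(c_2) = f(0.782500) = 0.261630
  f(a) × f(c) < 0, new interval: [0.435000, 0.782500]
Iteration 3:
  c_3 = (0.435000 + 0.782500)/2 = 0.608750
  f(c_3) = f(0.608750) = -0.165662
  f(a) × f(c) ≥ 0, new interval: [0.608750, 0.782500]
Iteration 4:
  c_4 = (0.608750 + 0.782500)/2 = 0.695625
  f(c_4) = f(0.695625) = 0.032234
  f(a) × f(c) < 0, new interval: [0.608750, 0.695625]
Iteration 5:
  c_5 = (0.608750 + 0.695625)/2 = 0.652187
  f(c_5) = f(0.652187) = -0.070406
  f(a) × f(c) ≥ 0, new interval: [0.652187, 0.695625]

After 5 iteration(s), the approximation is c_5 = 0.652187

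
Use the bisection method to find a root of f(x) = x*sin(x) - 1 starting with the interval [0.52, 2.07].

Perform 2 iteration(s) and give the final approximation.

f(x) = x*sin(x) - 1
Initial interval: [0.52, 2.07]

Iteration 1:
  c_1 = (0.520000 + 2.070000)/2 = 1.295000
  f(c_1) = f(1.295000) = 0.246060
  f(a) × f(c) < 0, new interval: [0.520000, 1.295000]
Iteration 2:
  c_2 = (0.520000 + 1.295000)/2 = 0.907500
  f(c_2) = f(0.907500) = -0.284920
  f(a) × f(c) ≥ 0, new interval: [0.907500, 1.295000]

After 2 iteration(s), the approximation is c_2 = 0.907500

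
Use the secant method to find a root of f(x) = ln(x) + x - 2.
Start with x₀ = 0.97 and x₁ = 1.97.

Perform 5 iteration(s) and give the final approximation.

f(x) = ln(x) + x - 2
x₀ = 0.97, x₁ = 1.97

Secant formula: x_{n+1} = x_n - f(x_n)(x_n - x_{n-1})/(f(x_n) - f(x_{n-1}))

Iteration 1:
  f(0.970000) = -1.060459
  f(1.970000) = 0.648034
  x_2 = 1.970000 - 0.648034×(1.970000 - 0.970000)/(0.648034 - (-1.060459))
       = 1.590699
Iteration 2:
  f(1.970000) = 0.648034
  f(1.590699) = 0.054872
  x_3 = 1.590699 - 0.054872×(1.590699 - 1.970000)/(0.054872 - 0.648034)
       = 1.555610
Iteration 3:
  f(1.590699) = 0.054872
  f(1.555610) = -0.002522
  x_4 = 1.555610 - (-0.002522)×(1.555610 - 1.590699)/(-0.002522 - 0.054872)
       = 1.557152
Iteration 4:
  f(1.555610) = -0.002522
  f(1.557152) = 0.000011
  x_5 = 1.557152 - 0.000011×(1.557152 - 1.555610)/(0.000011 - (-0.002522))
       = 1.557146
Iteration 5:
  f(1.557152) = 0.000011
  f(1.557146) = 0.000000
  x_6 = 1.557146 - 0.000000×(1.557146 - 1.557152)/(0.000000 - 0.000011)
       = 1.557146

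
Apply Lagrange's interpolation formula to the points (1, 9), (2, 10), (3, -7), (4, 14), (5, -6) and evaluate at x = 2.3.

Lagrange interpolation formula:
P(x) = Σ yᵢ × Lᵢ(x)
where Lᵢ(x) = Π_{j≠i} (x - xⱼ)/(xᵢ - xⱼ)

L_0(2.3) = (2.3 - 2)/(1 - 2) × (2.3 - 3)/(1 - 3) × (2.3 - 4)/(1 - 4) × (2.3 - 5)/(1 - 5) = -0.040162
L_1(2.3) = (2.3 - 1)/(2 - 1) × (2.3 - 3)/(2 - 3) × (2.3 - 4)/(2 - 4) × (2.3 - 5)/(2 - 5) = 0.696150
L_2(2.3) = (2.3 - 1)/(3 - 1) × (2.3 - 2)/(3 - 2) × (2.3 - 4)/(3 - 4) × (2.3 - 5)/(3 - 5) = 0.447525
L_3(2.3) = (2.3 - 1)/(4 - 1) × (2.3 - 2)/(4 - 2) × (2.3 - 3)/(4 - 3) × (2.3 - 5)/(4 - 5) = -0.122850
L_4(2.3) = (2.3 - 1)/(5 - 1) × (2.3 - 2)/(5 - 2) × (2.3 - 3)/(5 - 3) × (2.3 - 4)/(5 - 4) = 0.019337

P(2.3) = 9×L_0(2.3) + 10×L_1(2.3) + (-7)×L_2(2.3) + 14×L_3(2.3) + (-6)×L_4(2.3)
P(2.3) = 1.631438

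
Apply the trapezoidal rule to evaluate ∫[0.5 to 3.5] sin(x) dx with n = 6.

f(x) = sin(x)
a = 0.5, b = 3.5, n = 6
h = (b - a)/n = 0.500000

Trapezoidal rule: (h/2)[f(x₀) + 2f(x₁) + 2f(x₂) + ... + f(xₙ)]

x_0 = 0.5000, f(x_0) = 0.479426, coefficient = 1
x_1 = 1.0000, f(x_1) = 0.841471, coefficient = 2
x_2 = 1.5000, f(x_2) = 0.997495, coefficient = 2
x_3 = 2.0000, f(x_3) = 0.909297, coefficient = 2
x_4 = 2.5000, f(x_4) = 0.598472, coefficient = 2
x_5 = 3.0000, f(x_5) = 0.141120, coefficient = 2
x_6 = 3.5000, f(x_6) = -0.350783, coefficient = 1

I ≈ (0.500000/2) × 7.104353 = 1.776088
Exact value: 1.814039
Error: 0.037951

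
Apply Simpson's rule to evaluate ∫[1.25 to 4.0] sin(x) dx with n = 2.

f(x) = sin(x)
a = 1.25, b = 4.0, n = 2
h = (b - a)/n = 1.375000

Simpson's rule: (h/3)[f(x₀) + 4f(x₁) + 2f(x₂) + ... + f(xₙ)]

x_0 = 1.2500, f(x_0) = 0.948985, coefficient = 1
x_1 = 2.6250, f(x_1) = 0.493920, coefficient = 4
x_2 = 4.0000, f(x_2) = -0.756802, coefficient = 1

I ≈ (1.375000/3) × 2.167863 = 0.993604
Exact value: 0.968966
Error: 0.024638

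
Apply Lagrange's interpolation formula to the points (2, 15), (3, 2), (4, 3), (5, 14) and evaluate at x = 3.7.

Lagrange interpolation formula:
P(x) = Σ yᵢ × Lᵢ(x)
where Lᵢ(x) = Π_{j≠i} (x - xⱼ)/(xᵢ - xⱼ)

L_0(3.7) = (3.7 - 3)/(2 - 3) × (3.7 - 4)/(2 - 4) × (3.7 - 5)/(2 - 5) = -0.045500
L_1(3.7) = (3.7 - 2)/(3 - 2) × (3.7 - 4)/(3 - 4) × (3.7 - 5)/(3 - 5) = 0.331500
L_2(3.7) = (3.7 - 2)/(4 - 2) × (3.7 - 3)/(4 - 3) × (3.7 - 5)/(4 - 5) = 0.773500
L_3(3.7) = (3.7 - 2)/(5 - 2) × (3.7 - 3)/(5 - 3) × (3.7 - 4)/(5 - 4) = -0.059500

P(3.7) = 15×L_0(3.7) + 2×L_1(3.7) + 3×L_2(3.7) + 14×L_3(3.7)
P(3.7) = 1.468000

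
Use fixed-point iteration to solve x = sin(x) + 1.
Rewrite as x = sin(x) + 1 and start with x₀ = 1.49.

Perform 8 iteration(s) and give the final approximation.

Equation: x = sin(x) + 1
Fixed-point form: x = sin(x) + 1
x₀ = 1.49

x_1 = g(1.490000) = 1.996738
x_2 = g(1.996738) = 1.910650
x_3 = g(1.910650) = 1.942803
x_4 = g(1.942803) = 1.931600
x_5 = g(1.931600) = 1.935614
x_6 = g(1.935614) = 1.934189
x_7 = g(1.934189) = 1.934696
x_8 = g(1.934696) = 1.934516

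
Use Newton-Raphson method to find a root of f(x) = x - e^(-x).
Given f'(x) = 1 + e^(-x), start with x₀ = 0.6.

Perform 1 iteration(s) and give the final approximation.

f(x) = x - e^(-x)
f'(x) = 1 + e^(-x)
x₀ = 0.6

Newton-Raphson formula: x_{n+1} = x_n - f(x_n)/f'(x_n)

Iteration 1:
  f(0.600000) = 0.051188
  f'(0.600000) = 1.548812
  x_1 = 0.600000 - 0.051188/1.548812 = 0.566950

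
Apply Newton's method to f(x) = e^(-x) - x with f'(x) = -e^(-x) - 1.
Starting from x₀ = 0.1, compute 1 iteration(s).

f(x) = e^(-x) - x
f'(x) = -e^(-x) - 1
x₀ = 0.1

Newton-Raphson formula: x_{n+1} = x_n - f(x_n)/f'(x_n)

Iteration 1:
  f(0.100000) = 0.804837
  f'(0.100000) = -1.904837
  x_1 = 0.100000 - 0.804837/(-1.904837) = 0.522523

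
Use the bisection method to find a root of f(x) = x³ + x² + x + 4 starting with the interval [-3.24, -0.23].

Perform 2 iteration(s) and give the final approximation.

f(x) = x³ + x² + x + 4
Initial interval: [-3.24, -0.23]

Iteration 1:
  c_1 = (-3.240000 + (-0.230000))/2 = -1.735000
  f(c_1) = f(-1.735000) = 0.052485
  f(a) × f(c) < 0, new interval: [-3.240000, -1.735000]
Iteration 2:
  c_2 = (-3.240000 + (-1.735000))/2 = -2.487500
  f(c_2) = f(-2.487500) = -7.691639
  f(a) × f(c) ≥ 0, new interval: [-2.487500, -1.735000]

After 2 iteration(s), the approximation is c_2 = -2.487500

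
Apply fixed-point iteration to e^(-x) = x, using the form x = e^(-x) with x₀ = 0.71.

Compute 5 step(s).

Equation: e^(-x) = x
Fixed-point form: x = e^(-x)
x₀ = 0.71

x_1 = g(0.710000) = 0.491644
x_2 = g(0.491644) = 0.611620
x_3 = g(0.611620) = 0.542471
x_4 = g(0.542471) = 0.581310
x_5 = g(0.581310) = 0.559165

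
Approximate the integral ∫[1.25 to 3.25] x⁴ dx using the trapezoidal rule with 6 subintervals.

f(x) = x⁴
a = 1.25, b = 3.25, n = 6
h = (b - a)/n = 0.333333

Trapezoidal rule: (h/2)[f(x₀) + 2f(x₁) + 2f(x₂) + ... + f(xₙ)]

x_0 = 1.2500, f(x_0) = 2.441406, coefficient = 1
x_1 = 1.5833, f(x_1) = 6.284770, coefficient = 2
x_2 = 1.9167, f(x_2) = 13.495419, coefficient = 2
x_3 = 2.2500, f(x_3) = 25.628906, coefficient = 2
x_4 = 2.5833, f(x_4) = 44.537085, coefficient = 2
x_5 = 2.9167, f(x_5) = 72.368104, coefficient = 2
x_6 = 3.2500, f(x_6) = 111.566406, coefficient = 1

I ≈ (0.333333/2) × 438.636381 = 73.106064
Exact value: 71.907813
Error: 1.198251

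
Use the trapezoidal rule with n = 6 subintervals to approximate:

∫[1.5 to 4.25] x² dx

f(x) = x²
a = 1.5, b = 4.25, n = 6
h = (b - a)/n = 0.458333

Trapezoidal rule: (h/2)[f(x₀) + 2f(x₁) + 2f(x₂) + ... + f(xₙ)]

x_0 = 1.5000, f(x_0) = 2.250000, coefficient = 1
x_1 = 1.9583, f(x_1) = 3.835069, coefficient = 2
x_2 = 2.4167, f(x_2) = 5.840278, coefficient = 2
x_3 = 2.8750, f(x_3) = 8.265625, coefficient = 2
x_4 = 3.3333, f(x_4) = 11.111111, coefficient = 2
x_5 = 3.7917, f(x_5) = 14.376736, coefficient = 2
x_6 = 4.2500, f(x_6) = 18.062500, coefficient = 1

I ≈ (0.458333/2) × 107.170139 = 24.559823
Exact value: 24.463542
Error: 0.096282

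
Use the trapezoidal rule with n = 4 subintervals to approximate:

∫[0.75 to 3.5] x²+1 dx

f(x) = x²+1
a = 0.75, b = 3.5, n = 4
h = (b - a)/n = 0.687500

Trapezoidal rule: (h/2)[f(x₀) + 2f(x₁) + 2f(x₂) + ... + f(xₙ)]

x_0 = 0.7500, f(x_0) = 1.562500, coefficient = 1
x_1 = 1.4375, f(x_1) = 3.066406, coefficient = 2
x_2 = 2.1250, f(x_2) = 5.515625, coefficient = 2
x_3 = 2.8125, f(x_3) = 8.910156, coefficient = 2
x_4 = 3.5000, f(x_4) = 13.250000, coefficient = 1

I ≈ (0.687500/2) × 49.796875 = 17.117676
Exact value: 16.901042
Error: 0.216634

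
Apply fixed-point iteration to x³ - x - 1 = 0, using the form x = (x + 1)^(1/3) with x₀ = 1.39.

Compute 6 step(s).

Equation: x³ - x - 1 = 0
Fixed-point form: x = (x + 1)^(1/3)
x₀ = 1.39

x_1 = g(1.390000) = 1.337004
x_2 = g(1.337004) = 1.327048
x_3 = g(1.327048) = 1.325160
x_4 = g(1.325160) = 1.324802
x_5 = g(1.324802) = 1.324734
x_6 = g(1.324734) = 1.324721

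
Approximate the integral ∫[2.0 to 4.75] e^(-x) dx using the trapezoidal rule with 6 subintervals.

f(x) = e^(-x)
a = 2.0, b = 4.75, n = 6
h = (b - a)/n = 0.458333

Trapezoidal rule: (h/2)[f(x₀) + 2f(x₁) + 2f(x₂) + ... + f(xₙ)]

x_0 = 2.0000, f(x_0) = 0.135335, coefficient = 1
x_1 = 2.4583, f(x_1) = 0.085577, coefficient = 2
x_2 = 2.9167, f(x_2) = 0.054114, coefficient = 2
x_3 = 3.3750, f(x_3) = 0.034218, coefficient = 2
x_4 = 3.8333, f(x_4) = 0.021637, coefficient = 2
x_5 = 4.2917, f(x_5) = 0.013682, coefficient = 2
x_6 = 4.7500, f(x_6) = 0.008652, coefficient = 1

I ≈ (0.458333/2) × 0.562445 = 0.128894
Exact value: 0.126684
Error: 0.002210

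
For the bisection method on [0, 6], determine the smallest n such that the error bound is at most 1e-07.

We need (b-a)/2^n ≤ 1e-07
(6 - 0)/2^n ≤ 1e-07
6/2^n ≤ 1e-07
2^n ≥ 60000000
n ≥ log₂(60000000) = 25.84
n ≥ 26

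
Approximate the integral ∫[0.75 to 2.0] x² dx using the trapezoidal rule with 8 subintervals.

f(x) = x²
a = 0.75, b = 2.0, n = 8
h = (b - a)/n = 0.156250

Trapezoidal rule: (h/2)[f(x₀) + 2f(x₁) + 2f(x₂) + ... + f(xₙ)]

x_0 = 0.7500, f(x_0) = 0.562500, coefficient = 1
x_1 = 0.9062, f(x_1) = 0.821289, coefficient = 2
x_2 = 1.0625, f(x_2) = 1.128906, coefficient = 2
x_3 = 1.2188, f(x_3) = 1.485352, coefficient = 2
x_4 = 1.3750, f(x_4) = 1.890625, coefficient = 2
x_5 = 1.5312, f(x_5) = 2.344727, coefficient = 2
x_6 = 1.6875, f(x_6) = 2.847656, coefficient = 2
x_7 = 1.8438, f(x_7) = 3.399414, coefficient = 2
x_8 = 2.0000, f(x_8) = 4.000000, coefficient = 1

I ≈ (0.156250/2) × 32.398438 = 2.531128
Exact value: 2.526042
Error: 0.005086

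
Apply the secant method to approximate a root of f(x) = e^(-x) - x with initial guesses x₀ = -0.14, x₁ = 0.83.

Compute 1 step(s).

f(x) = e^(-x) - x
x₀ = -0.14, x₁ = 0.83

Secant formula: x_{n+1} = x_n - f(x_n)(x_n - x_{n-1})/(f(x_n) - f(x_{n-1}))

Iteration 1:
  f(-0.140000) = 1.290274
  f(0.830000) = -0.393951
  x_2 = 0.830000 - (-0.393951)×(0.830000 - (-0.140000))/(-0.393951 - 1.290274)
       = 0.603111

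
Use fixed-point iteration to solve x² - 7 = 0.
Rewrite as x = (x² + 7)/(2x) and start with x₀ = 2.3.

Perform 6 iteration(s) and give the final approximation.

Equation: x² - 7 = 0
Fixed-point form: x = (x² + 7)/(2x)
x₀ = 2.3

x_1 = g(2.300000) = 2.671739
x_2 = g(2.671739) = 2.645878
x_3 = g(2.645878) = 2.645751
x_4 = g(2.645751) = 2.645751
x_5 = g(2.645751) = 2.645751
x_6 = g(2.645751) = 2.645751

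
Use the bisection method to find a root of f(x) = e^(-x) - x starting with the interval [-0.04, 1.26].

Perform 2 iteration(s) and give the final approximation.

f(x) = e^(-x) - x
Initial interval: [-0.04, 1.26]

Iteration 1:
  c_1 = (-0.040000 + 1.260000)/2 = 0.610000
  f(c_1) = f(0.610000) = -0.066649
  f(a) × f(c) < 0, new interval: [-0.040000, 0.610000]
Iteration 2:
  c_2 = (-0.040000 + 0.610000)/2 = 0.285000
  f(c_2) = f(0.285000) = 0.467014
  f(a) × f(c) ≥ 0, new interval: [0.285000, 0.610000]

After 2 iteration(s), the approximation is c_2 = 0.285000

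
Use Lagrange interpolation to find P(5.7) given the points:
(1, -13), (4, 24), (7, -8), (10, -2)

Lagrange interpolation formula:
P(x) = Σ yᵢ × Lᵢ(x)
where Lᵢ(x) = Π_{j≠i} (x - xⱼ)/(xᵢ - xⱼ)

L_0(5.7) = (5.7 - 4)/(1 - 4) × (5.7 - 7)/(1 - 7) × (5.7 - 10)/(1 - 10) = -0.058660
L_1(5.7) = (5.7 - 1)/(4 - 1) × (5.7 - 7)/(4 - 7) × (5.7 - 10)/(4 - 10) = 0.486537
L_2(5.7) = (5.7 - 1)/(7 - 1) × (5.7 - 4)/(7 - 4) × (5.7 - 10)/(7 - 10) = 0.636241
L_3(5.7) = (5.7 - 1)/(10 - 1) × (5.7 - 4)/(10 - 4) × (5.7 - 7)/(10 - 7) = -0.064117

P(5.7) = (-13)×L_0(5.7) + 24×L_1(5.7) + (-8)×L_2(5.7) + (-2)×L_3(5.7)
P(5.7) = 7.477784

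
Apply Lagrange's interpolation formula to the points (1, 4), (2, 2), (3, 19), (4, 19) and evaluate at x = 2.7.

Lagrange interpolation formula:
P(x) = Σ yᵢ × Lᵢ(x)
where Lᵢ(x) = Π_{j≠i} (x - xⱼ)/(xᵢ - xⱼ)

L_0(2.7) = (2.7 - 2)/(1 - 2) × (2.7 - 3)/(1 - 3) × (2.7 - 4)/(1 - 4) = -0.045500
L_1(2.7) = (2.7 - 1)/(2 - 1) × (2.7 - 3)/(2 - 3) × (2.7 - 4)/(2 - 4) = 0.331500
L_2(2.7) = (2.7 - 1)/(3 - 1) × (2.7 - 2)/(3 - 2) × (2.7 - 4)/(3 - 4) = 0.773500
L_3(2.7) = (2.7 - 1)/(4 - 1) × (2.7 - 2)/(4 - 2) × (2.7 - 3)/(4 - 3) = -0.059500

P(2.7) = 4×L_0(2.7) + 2×L_1(2.7) + 19×L_2(2.7) + 19×L_3(2.7)
P(2.7) = 14.047000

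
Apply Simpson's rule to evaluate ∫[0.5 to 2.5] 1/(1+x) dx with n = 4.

f(x) = 1/(1+x)
a = 0.5, b = 2.5, n = 4
h = (b - a)/n = 0.500000

Simpson's rule: (h/3)[f(x₀) + 4f(x₁) + 2f(x₂) + ... + f(xₙ)]

x_0 = 0.5000, f(x_0) = 0.666667, coefficient = 1
x_1 = 1.0000, f(x_1) = 0.500000, coefficient = 4
x_2 = 1.5000, f(x_2) = 0.400000, coefficient = 2
x_3 = 2.0000, f(x_3) = 0.333333, coefficient = 4
x_4 = 2.5000, f(x_4) = 0.285714, coefficient = 1

I ≈ (0.500000/3) × 5.085714 = 0.847619
Exact value: 0.847298
Error: 0.000321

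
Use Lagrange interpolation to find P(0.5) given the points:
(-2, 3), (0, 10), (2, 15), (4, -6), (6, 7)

Lagrange interpolation formula:
P(x) = Σ yᵢ × Lᵢ(x)
where Lᵢ(x) = Π_{j≠i} (x - xⱼ)/(xᵢ - xⱼ)

L_0(0.5) = (0.5 - 0)/(-2 - 0) × (0.5 - 2)/(-2 - 2) × (0.5 - 4)/(-2 - 4) × (0.5 - 6)/(-2 - 6) = -0.037598
L_1(0.5) = (0.5 - (-2))/(0 - (-2)) × (0.5 - 2)/(0 - 2) × (0.5 - 4)/(0 - 4) × (0.5 - 6)/(0 - 6) = 0.751953
L_2(0.5) = (0.5 - (-2))/(2 - (-2)) × (0.5 - 0)/(2 - 0) × (0.5 - 4)/(2 - 4) × (0.5 - 6)/(2 - 6) = 0.375977
L_3(0.5) = (0.5 - (-2))/(4 - (-2)) × (0.5 - 0)/(4 - 0) × (0.5 - 2)/(4 - 2) × (0.5 - 6)/(4 - 6) = -0.107422
L_4(0.5) = (0.5 - (-2))/(6 - (-2)) × (0.5 - 0)/(6 - 0) × (0.5 - 2)/(6 - 2) × (0.5 - 4)/(6 - 4) = 0.017090

P(0.5) = 3×L_0(0.5) + 10×L_1(0.5) + 15×L_2(0.5) + (-6)×L_3(0.5) + 7×L_4(0.5)
P(0.5) = 13.810547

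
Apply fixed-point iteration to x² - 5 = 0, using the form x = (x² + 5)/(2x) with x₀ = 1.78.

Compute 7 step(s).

Equation: x² - 5 = 0
Fixed-point form: x = (x² + 5)/(2x)
x₀ = 1.78

x_1 = g(1.780000) = 2.294494
x_2 = g(2.294494) = 2.236812
x_3 = g(2.236812) = 2.236068
x_4 = g(2.236068) = 2.236068
x_5 = g(2.236068) = 2.236068
x_6 = g(2.236068) = 2.236068
x_7 = g(2.236068) = 2.236068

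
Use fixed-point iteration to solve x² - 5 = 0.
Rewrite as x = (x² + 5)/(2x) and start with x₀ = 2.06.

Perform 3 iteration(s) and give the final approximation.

Equation: x² - 5 = 0
Fixed-point form: x = (x² + 5)/(2x)
x₀ = 2.06

x_1 = g(2.060000) = 2.243592
x_2 = g(2.243592) = 2.236081
x_3 = g(2.236081) = 2.236068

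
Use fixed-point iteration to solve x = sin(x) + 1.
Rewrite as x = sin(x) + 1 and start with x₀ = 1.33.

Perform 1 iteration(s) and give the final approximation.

Equation: x = sin(x) + 1
Fixed-point form: x = sin(x) + 1
x₀ = 1.33

x_1 = g(1.330000) = 1.971148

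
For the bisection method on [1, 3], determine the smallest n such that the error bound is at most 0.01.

We need (b-a)/2^n ≤ 0.01
(3 - 1)/2^n ≤ 0.01
2/2^n ≤ 0.01
2^n ≥ 200
n ≥ log₂(200) = 7.64
n ≥ 8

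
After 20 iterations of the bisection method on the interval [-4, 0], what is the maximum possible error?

Bisection error bound: |error| ≤ (b-a)/2^n
|error| ≤ (0 - (-4))/2^20 = 4/2^20
|error| ≤ 0.0000038147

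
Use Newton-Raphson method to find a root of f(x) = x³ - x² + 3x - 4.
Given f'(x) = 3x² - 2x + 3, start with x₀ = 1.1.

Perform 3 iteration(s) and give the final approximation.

f(x) = x³ - x² + 3x - 4
f'(x) = 3x² - 2x + 3
x₀ = 1.1

Newton-Raphson formula: x_{n+1} = x_n - f(x_n)/f'(x_n)

Iteration 1:
  f(1.100000) = -0.579000
  f'(1.100000) = 4.430000
  x_1 = 1.100000 - (-0.579000)/4.430000 = 1.230700
Iteration 2:
  f(1.230700) = 0.041522
  f'(1.230700) = 5.082466
  x_2 = 1.230700 - 0.041522/5.082466 = 1.222530
Iteration 3:
  f(1.222530) = 0.000179
  f'(1.222530) = 5.038679
  x_3 = 1.222530 - 0.000179/5.038679 = 1.222495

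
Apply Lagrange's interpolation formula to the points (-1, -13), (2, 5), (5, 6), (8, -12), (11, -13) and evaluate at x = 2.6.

Lagrange interpolation formula:
P(x) = Σ yᵢ × Lᵢ(x)
where Lᵢ(x) = Π_{j≠i} (x - xⱼ)/(xᵢ - xⱼ)

L_0(2.6) = (2.6 - 2)/(-1 - 2) × (2.6 - 5)/(-1 - 5) × (2.6 - 8)/(-1 - 8) × (2.6 - 11)/(-1 - 11) = -0.033600
L_1(2.6) = (2.6 - (-1))/(2 - (-1)) × (2.6 - 5)/(2 - 5) × (2.6 - 8)/(2 - 8) × (2.6 - 11)/(2 - 11) = 0.806400
L_2(2.6) = (2.6 - (-1))/(5 - (-1)) × (2.6 - 2)/(5 - 2) × (2.6 - 8)/(5 - 8) × (2.6 - 11)/(5 - 11) = 0.302400
L_3(2.6) = (2.6 - (-1))/(8 - (-1)) × (2.6 - 2)/(8 - 2) × (2.6 - 5)/(8 - 5) × (2.6 - 11)/(8 - 11) = -0.089600
L_4(2.6) = (2.6 - (-1))/(11 - (-1)) × (2.6 - 2)/(11 - 2) × (2.6 - 5)/(11 - 5) × (2.6 - 8)/(11 - 8) = 0.014400

P(2.6) = (-13)×L_0(2.6) + 5×L_1(2.6) + 6×L_2(2.6) + (-12)×L_3(2.6) + (-13)×L_4(2.6)
P(2.6) = 7.171200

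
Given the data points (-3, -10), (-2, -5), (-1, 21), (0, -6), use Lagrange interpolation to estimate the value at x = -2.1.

Lagrange interpolation formula:
P(x) = Σ yᵢ × Lᵢ(x)
where Lᵢ(x) = Π_{j≠i} (x - xⱼ)/(xᵢ - xⱼ)

L_0(-2.1) = (-2.1 - (-2))/(-3 - (-2)) × (-2.1 - (-1))/(-3 - (-1)) × (-2.1 - 0)/(-3 - 0) = 0.038500
L_1(-2.1) = (-2.1 - (-3))/(-2 - (-3)) × (-2.1 - (-1))/(-2 - (-1)) × (-2.1 - 0)/(-2 - 0) = 1.039500
L_2(-2.1) = (-2.1 - (-3))/(-1 - (-3)) × (-2.1 - (-2))/(-1 - (-2)) × (-2.1 - 0)/(-1 - 0) = -0.094500
L_3(-2.1) = (-2.1 - (-3))/(0 - (-3)) × (-2.1 - (-2))/(0 - (-2)) × (-2.1 - (-1))/(0 - (-1)) = 0.016500

P(-2.1) = (-10)×L_0(-2.1) + (-5)×L_1(-2.1) + 21×L_2(-2.1) + (-6)×L_3(-2.1)
P(-2.1) = -7.666000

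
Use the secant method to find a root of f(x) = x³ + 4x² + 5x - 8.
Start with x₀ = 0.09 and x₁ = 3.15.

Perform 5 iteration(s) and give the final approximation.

f(x) = x³ + 4x² + 5x - 8
x₀ = 0.09, x₁ = 3.15

Secant formula: x_{n+1} = x_n - f(x_n)(x_n - x_{n-1})/(f(x_n) - f(x_{n-1}))

Iteration 1:
  f(0.090000) = -7.516871
  f(3.150000) = 78.695875
  x_2 = 3.150000 - 78.695875×(3.150000 - 0.090000)/(78.695875 - (-7.516871))
       = 0.356801
Iteration 2:
  f(3.150000) = 78.695875
  f(0.356801) = -5.661346
  x_3 = 0.356801 - (-5.661346)×(0.356801 - 3.150000)/(-5.661346 - 78.695875)
       = 0.544257
Iteration 3:
  f(0.356801) = -5.661346
  f(0.544257) = -3.932637
  x_4 = 0.544257 - (-3.932637)×(0.544257 - 0.356801)/(-3.932637 - (-5.661346))
       = 0.970700
Iteration 4:
  f(0.544257) = -3.932637
  f(0.970700) = 1.537187
  x_5 = 0.970700 - 1.537187×(0.970700 - 0.544257)/(1.537187 - (-3.932637))
       = 0.850857
Iteration 5:
  f(0.970700) = 1.537187
  f(0.850857) = -0.233906
  x_6 = 0.850857 - (-0.233906)×(0.850857 - 0.970700)/(-0.233906 - 1.537187)
       = 0.866684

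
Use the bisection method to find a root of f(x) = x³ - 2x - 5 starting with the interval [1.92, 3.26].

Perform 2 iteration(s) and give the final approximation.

f(x) = x³ - 2x - 5
Initial interval: [1.92, 3.26]

Iteration 1:
  c_1 = (1.920000 + 3.260000)/2 = 2.590000
  f(c_1) = f(2.590000) = 7.193979
  f(a) × f(c) < 0, new interval: [1.920000, 2.590000]
Iteration 2:
  c_2 = (1.920000 + 2.590000)/2 = 2.255000
  f(c_2) = f(2.255000) = 1.956731
  f(a) × f(c) < 0, new interval: [1.920000, 2.255000]

After 2 iteration(s), the approximation is c_2 = 2.255000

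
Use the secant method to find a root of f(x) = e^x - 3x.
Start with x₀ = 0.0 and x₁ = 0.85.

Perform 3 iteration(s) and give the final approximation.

f(x) = e^x - 3x
x₀ = 0.0, x₁ = 0.85

Secant formula: x_{n+1} = x_n - f(x_n)(x_n - x_{n-1})/(f(x_n) - f(x_{n-1}))

Iteration 1:
  f(0.000000) = 1.000000
  f(0.850000) = -0.210353
  x_2 = 0.850000 - (-0.210353)×(0.850000 - 0.000000)/(-0.210353 - 1.000000)
       = 0.702274
Iteration 2:
  f(0.850000) = -0.210353
  f(0.702274) = -0.088485
  x_3 = 0.702274 - (-0.088485)×(0.702274 - 0.850000)/(-0.088485 - (-0.210353))
       = 0.595015
Iteration 3:
  f(0.702274) = -0.088485
  f(0.595015) = 0.028014
  x_4 = 0.595015 - 0.028014×(0.595015 - 0.702274)/(0.028014 - (-0.088485))
       = 0.620807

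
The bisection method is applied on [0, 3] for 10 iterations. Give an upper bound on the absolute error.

Bisection error bound: |error| ≤ (b-a)/2^n
|error| ≤ (3 - 0)/2^10 = 3/2^10
|error| ≤ 0.0029296875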